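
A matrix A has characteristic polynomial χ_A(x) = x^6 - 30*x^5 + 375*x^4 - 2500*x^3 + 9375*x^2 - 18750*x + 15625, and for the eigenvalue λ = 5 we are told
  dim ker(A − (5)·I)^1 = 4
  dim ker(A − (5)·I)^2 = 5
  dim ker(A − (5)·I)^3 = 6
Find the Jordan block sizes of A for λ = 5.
Block sizes for λ = 5: [3, 1, 1, 1]

From the dimensions of kernels of powers, the number of Jordan blocks of size at least j is d_j − d_{j−1} where d_j = dim ker(N^j) (with d_0 = 0). Computing the differences gives [4, 1, 1].
The number of blocks of size exactly k is (#blocks of size ≥ k) − (#blocks of size ≥ k + 1), so the partition is: 3 block(s) of size 1, 1 block(s) of size 3.
In nonincreasing order the block sizes are [3, 1, 1, 1].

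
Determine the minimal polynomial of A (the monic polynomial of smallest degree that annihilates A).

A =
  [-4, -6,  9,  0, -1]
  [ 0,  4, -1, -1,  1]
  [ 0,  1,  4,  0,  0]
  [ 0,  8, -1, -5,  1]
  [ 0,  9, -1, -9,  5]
x^5 - 4*x^4 - 32*x^3 + 128*x^2 + 256*x - 1024

The characteristic polynomial is χ_A(x) = (x - 4)^3*(x + 4)^2, so the eigenvalues are known. The minimal polynomial is
  m_A(x) = Π_λ (x − λ)^{k_λ}
where k_λ is the size of the *largest* Jordan block for λ (equivalently, the smallest k with (A − λI)^k v = 0 for every generalised eigenvector v of λ).

  λ = -4: largest Jordan block has size 2, contributing (x + 4)^2
  λ = 4: largest Jordan block has size 3, contributing (x − 4)^3

So m_A(x) = (x - 4)^3*(x + 4)^2 = x^5 - 4*x^4 - 32*x^3 + 128*x^2 + 256*x - 1024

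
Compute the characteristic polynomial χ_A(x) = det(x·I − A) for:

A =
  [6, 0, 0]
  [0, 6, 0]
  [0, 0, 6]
x^3 - 18*x^2 + 108*x - 216

Expanding det(x·I − A) (e.g. by cofactor expansion or by noting that A is similar to its Jordan form J, which has the same characteristic polynomial as A) gives
  χ_A(x) = x^3 - 18*x^2 + 108*x - 216
which factors as (x - 6)^3. The eigenvalues (with algebraic multiplicities) are λ = 6 with multiplicity 3.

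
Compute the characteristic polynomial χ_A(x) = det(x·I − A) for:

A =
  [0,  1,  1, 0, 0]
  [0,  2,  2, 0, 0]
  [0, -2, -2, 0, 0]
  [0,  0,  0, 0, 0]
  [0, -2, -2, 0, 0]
x^5

Expanding det(x·I − A) (e.g. by cofactor expansion or by noting that A is similar to its Jordan form J, which has the same characteristic polynomial as A) gives
  χ_A(x) = x^5
which factors as x^5. The eigenvalues (with algebraic multiplicities) are λ = 0 with multiplicity 5.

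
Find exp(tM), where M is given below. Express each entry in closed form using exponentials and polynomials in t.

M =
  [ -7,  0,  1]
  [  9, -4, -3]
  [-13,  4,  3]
e^{tM} =
  [t*exp(-2*t) - 2*exp(-2*t) + 3*exp(-4*t), 2*t*exp(-2*t) - exp(-2*t) + exp(-4*t), t*exp(-2*t)]
  [-3*t*exp(-2*t) + 6*exp(-2*t) - 6*exp(-4*t), -6*t*exp(-2*t) + 3*exp(-2*t) - 2*exp(-4*t), -3*t*exp(-2*t)]
  [5*t*exp(-2*t) - 9*exp(-2*t) + 9*exp(-4*t), 10*t*exp(-2*t) - 3*exp(-2*t) + 3*exp(-4*t), 5*t*exp(-2*t) + exp(-2*t)]

Strategy: write M = P · J · P⁻¹ where J is a Jordan canonical form, so e^{tM} = P · e^{tJ} · P⁻¹, and e^{tJ} can be computed block-by-block.

M has Jordan form
J =
  [-4,  0,  0]
  [ 0, -2,  1]
  [ 0,  0, -2]
(up to reordering of blocks).

Per-block formulas:
  For a 1×1 block at λ = -4: exp(t · [-4]) = [e^(-4t)].
  For a 2×2 Jordan block J_2(-2): exp(t · J_2(-2)) = e^(-2t)·(I + t·N), where N is the 2×2 nilpotent shift.

After assembling e^{tJ} and conjugating by P, we get:

e^{tM} =
  [t*exp(-2*t) - 2*exp(-2*t) + 3*exp(-4*t), 2*t*exp(-2*t) - exp(-2*t) + exp(-4*t), t*exp(-2*t)]
  [-3*t*exp(-2*t) + 6*exp(-2*t) - 6*exp(-4*t), -6*t*exp(-2*t) + 3*exp(-2*t) - 2*exp(-4*t), -3*t*exp(-2*t)]
  [5*t*exp(-2*t) - 9*exp(-2*t) + 9*exp(-4*t), 10*t*exp(-2*t) - 3*exp(-2*t) + 3*exp(-4*t), 5*t*exp(-2*t) + exp(-2*t)]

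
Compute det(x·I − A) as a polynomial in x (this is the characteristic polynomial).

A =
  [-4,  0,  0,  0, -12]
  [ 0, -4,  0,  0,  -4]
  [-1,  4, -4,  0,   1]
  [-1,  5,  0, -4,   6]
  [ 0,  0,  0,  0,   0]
x^5 + 16*x^4 + 96*x^3 + 256*x^2 + 256*x

Expanding det(x·I − A) (e.g. by cofactor expansion or by noting that A is similar to its Jordan form J, which has the same characteristic polynomial as A) gives
  χ_A(x) = x^5 + 16*x^4 + 96*x^3 + 256*x^2 + 256*x
which factors as x*(x + 4)^4. The eigenvalues (with algebraic multiplicities) are λ = -4 with multiplicity 4, λ = 0 with multiplicity 1.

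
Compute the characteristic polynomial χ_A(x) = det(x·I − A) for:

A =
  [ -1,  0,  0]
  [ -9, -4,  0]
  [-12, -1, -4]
x^3 + 9*x^2 + 24*x + 16

Expanding det(x·I − A) (e.g. by cofactor expansion or by noting that A is similar to its Jordan form J, which has the same characteristic polynomial as A) gives
  χ_A(x) = x^3 + 9*x^2 + 24*x + 16
which factors as (x + 1)*(x + 4)^2. The eigenvalues (with algebraic multiplicities) are λ = -4 with multiplicity 2, λ = -1 with multiplicity 1.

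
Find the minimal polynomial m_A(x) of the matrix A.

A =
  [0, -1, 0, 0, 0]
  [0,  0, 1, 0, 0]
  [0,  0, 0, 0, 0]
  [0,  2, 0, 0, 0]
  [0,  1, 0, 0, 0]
x^3

The characteristic polynomial is χ_A(x) = x^5, so the eigenvalues are known. The minimal polynomial is
  m_A(x) = Π_λ (x − λ)^{k_λ}
where k_λ is the size of the *largest* Jordan block for λ (equivalently, the smallest k with (A − λI)^k v = 0 for every generalised eigenvector v of λ).

  λ = 0: largest Jordan block has size 3, contributing (x − 0)^3

So m_A(x) = x^3 = x^3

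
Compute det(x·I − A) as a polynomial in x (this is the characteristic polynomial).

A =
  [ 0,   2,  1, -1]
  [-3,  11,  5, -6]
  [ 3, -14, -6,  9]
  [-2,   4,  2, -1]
x^4 - 4*x^3 + 6*x^2 - 4*x + 1

Expanding det(x·I − A) (e.g. by cofactor expansion or by noting that A is similar to its Jordan form J, which has the same characteristic polynomial as A) gives
  χ_A(x) = x^4 - 4*x^3 + 6*x^2 - 4*x + 1
which factors as (x - 1)^4. The eigenvalues (with algebraic multiplicities) are λ = 1 with multiplicity 4.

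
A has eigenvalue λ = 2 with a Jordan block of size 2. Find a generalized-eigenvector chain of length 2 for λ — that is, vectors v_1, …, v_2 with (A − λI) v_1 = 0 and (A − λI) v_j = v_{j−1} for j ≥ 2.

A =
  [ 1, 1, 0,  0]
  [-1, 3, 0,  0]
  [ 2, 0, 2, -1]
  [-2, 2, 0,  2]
A Jordan chain for λ = 2 of length 2:
v_1 = (-1, -1, 2, -2)ᵀ
v_2 = (1, 0, 0, 0)ᵀ

Let N = A − (2)·I. We want v_2 with N^2 v_2 = 0 but N^1 v_2 ≠ 0; then v_{j-1} := N · v_j for j = 2, …, 2.

Pick v_2 = (1, 0, 0, 0)ᵀ.
Then v_1 = N · v_2 = (-1, -1, 2, -2)ᵀ.

Sanity check: (A − (2)·I) v_1 = (0, 0, 0, 0)ᵀ = 0. ✓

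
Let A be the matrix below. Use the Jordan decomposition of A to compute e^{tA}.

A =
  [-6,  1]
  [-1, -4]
e^{tA} =
  [-t*exp(-5*t) + exp(-5*t), t*exp(-5*t)]
  [-t*exp(-5*t), t*exp(-5*t) + exp(-5*t)]

Strategy: write A = P · J · P⁻¹ where J is a Jordan canonical form, so e^{tA} = P · e^{tJ} · P⁻¹, and e^{tJ} can be computed block-by-block.

A has Jordan form
J =
  [-5,  1]
  [ 0, -5]
(up to reordering of blocks).

Per-block formulas:
  For a 2×2 Jordan block J_2(-5): exp(t · J_2(-5)) = e^(-5t)·(I + t·N), where N is the 2×2 nilpotent shift.

After assembling e^{tJ} and conjugating by P, we get:

e^{tA} =
  [-t*exp(-5*t) + exp(-5*t), t*exp(-5*t)]
  [-t*exp(-5*t), t*exp(-5*t) + exp(-5*t)]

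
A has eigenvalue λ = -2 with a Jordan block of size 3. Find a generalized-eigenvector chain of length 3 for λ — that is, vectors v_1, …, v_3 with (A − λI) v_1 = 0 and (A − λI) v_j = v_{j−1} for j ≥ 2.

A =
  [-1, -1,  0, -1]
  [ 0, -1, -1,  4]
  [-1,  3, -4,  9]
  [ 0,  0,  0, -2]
A Jordan chain for λ = -2 of length 3:
v_1 = (1, 1, 1, 0)ᵀ
v_2 = (1, 0, -1, 0)ᵀ
v_3 = (1, 0, 0, 0)ᵀ

Let N = A − (-2)·I. We want v_3 with N^3 v_3 = 0 but N^2 v_3 ≠ 0; then v_{j-1} := N · v_j for j = 3, …, 2.

Pick v_3 = (1, 0, 0, 0)ᵀ.
Then v_2 = N · v_3 = (1, 0, -1, 0)ᵀ.
Then v_1 = N · v_2 = (1, 1, 1, 0)ᵀ.

Sanity check: (A − (-2)·I) v_1 = (0, 0, 0, 0)ᵀ = 0. ✓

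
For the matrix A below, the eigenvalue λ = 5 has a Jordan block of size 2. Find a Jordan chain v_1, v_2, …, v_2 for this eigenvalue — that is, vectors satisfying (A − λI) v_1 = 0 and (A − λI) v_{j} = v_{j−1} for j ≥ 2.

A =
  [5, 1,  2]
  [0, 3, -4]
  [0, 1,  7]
A Jordan chain for λ = 5 of length 2:
v_1 = (1, -2, 1)ᵀ
v_2 = (0, 1, 0)ᵀ

Let N = A − (5)·I. We want v_2 with N^2 v_2 = 0 but N^1 v_2 ≠ 0; then v_{j-1} := N · v_j for j = 2, …, 2.

Pick v_2 = (0, 1, 0)ᵀ.
Then v_1 = N · v_2 = (1, -2, 1)ᵀ.

Sanity check: (A − (5)·I) v_1 = (0, 0, 0)ᵀ = 0. ✓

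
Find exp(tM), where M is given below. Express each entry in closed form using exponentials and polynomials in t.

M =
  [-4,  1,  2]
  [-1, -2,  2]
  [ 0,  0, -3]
e^{tM} =
  [-t*exp(-3*t) + exp(-3*t), t*exp(-3*t), 2*t*exp(-3*t)]
  [-t*exp(-3*t), t*exp(-3*t) + exp(-3*t), 2*t*exp(-3*t)]
  [0, 0, exp(-3*t)]

Strategy: write M = P · J · P⁻¹ where J is a Jordan canonical form, so e^{tM} = P · e^{tJ} · P⁻¹, and e^{tJ} can be computed block-by-block.

M has Jordan form
J =
  [-3,  1,  0]
  [ 0, -3,  0]
  [ 0,  0, -3]
(up to reordering of blocks).

Per-block formulas:
  For a 2×2 Jordan block J_2(-3): exp(t · J_2(-3)) = e^(-3t)·(I + t·N), where N is the 2×2 nilpotent shift.
  For a 1×1 block at λ = -3: exp(t · [-3]) = [e^(-3t)].

After assembling e^{tJ} and conjugating by P, we get:

e^{tM} =
  [-t*exp(-3*t) + exp(-3*t), t*exp(-3*t), 2*t*exp(-3*t)]
  [-t*exp(-3*t), t*exp(-3*t) + exp(-3*t), 2*t*exp(-3*t)]
  [0, 0, exp(-3*t)]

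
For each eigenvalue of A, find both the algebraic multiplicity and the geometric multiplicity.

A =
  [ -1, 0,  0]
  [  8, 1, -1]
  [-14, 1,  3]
λ = -1: alg = 1, geom = 1; λ = 2: alg = 2, geom = 1

Step 1 — factor the characteristic polynomial to read off the algebraic multiplicities:
  χ_A(x) = (x - 2)^2*(x + 1)

Step 2 — compute geometric multiplicities via the rank-nullity identity g(λ) = n − rank(A − λI):
  rank(A − (-1)·I) = 2, so dim ker(A − (-1)·I) = n − 2 = 1
  rank(A − (2)·I) = 2, so dim ker(A − (2)·I) = n − 2 = 1

Summary:
  λ = -1: algebraic multiplicity = 1, geometric multiplicity = 1
  λ = 2: algebraic multiplicity = 2, geometric multiplicity = 1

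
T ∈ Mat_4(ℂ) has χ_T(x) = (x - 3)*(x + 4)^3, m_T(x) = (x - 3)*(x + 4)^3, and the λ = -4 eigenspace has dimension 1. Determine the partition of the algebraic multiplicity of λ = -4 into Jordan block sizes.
Block sizes for λ = -4: [3]

Step 1 — from the characteristic polynomial, algebraic multiplicity of λ = -4 is 3. From dim ker(T − (-4)·I) = 1, there are exactly 1 Jordan blocks for λ = -4.
Step 2 — from the minimal polynomial, the factor (x + 4)^3 tells us the largest block for λ = -4 has size 3.
Step 3 — with total size 3, 1 blocks, and largest block 3, the block sizes (in nonincreasing order) are [3].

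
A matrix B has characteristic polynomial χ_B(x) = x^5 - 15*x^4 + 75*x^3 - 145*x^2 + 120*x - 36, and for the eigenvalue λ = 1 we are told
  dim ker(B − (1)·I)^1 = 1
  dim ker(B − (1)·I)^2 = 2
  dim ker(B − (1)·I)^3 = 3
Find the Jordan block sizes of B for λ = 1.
Block sizes for λ = 1: [3]

From the dimensions of kernels of powers, the number of Jordan blocks of size at least j is d_j − d_{j−1} where d_j = dim ker(N^j) (with d_0 = 0). Computing the differences gives [1, 1, 1].
The number of blocks of size exactly k is (#blocks of size ≥ k) − (#blocks of size ≥ k + 1), so the partition is: 1 block(s) of size 3.
In nonincreasing order the block sizes are [3].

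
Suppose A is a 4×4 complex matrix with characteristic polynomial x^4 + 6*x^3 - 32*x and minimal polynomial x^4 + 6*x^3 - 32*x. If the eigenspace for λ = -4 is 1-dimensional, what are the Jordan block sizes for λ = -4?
Block sizes for λ = -4: [2]

Step 1 — from the characteristic polynomial, algebraic multiplicity of λ = -4 is 2. From dim ker(A − (-4)·I) = 1, there are exactly 1 Jordan blocks for λ = -4.
Step 2 — from the minimal polynomial, the factor (x + 4)^2 tells us the largest block for λ = -4 has size 2.
Step 3 — with total size 2, 1 blocks, and largest block 2, the block sizes (in nonincreasing order) are [2].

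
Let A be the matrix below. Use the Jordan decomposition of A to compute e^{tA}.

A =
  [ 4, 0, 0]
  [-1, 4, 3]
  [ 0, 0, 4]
e^{tA} =
  [exp(4*t), 0, 0]
  [-t*exp(4*t), exp(4*t), 3*t*exp(4*t)]
  [0, 0, exp(4*t)]

Strategy: write A = P · J · P⁻¹ where J is a Jordan canonical form, so e^{tA} = P · e^{tJ} · P⁻¹, and e^{tJ} can be computed block-by-block.

A has Jordan form
J =
  [4, 1, 0]
  [0, 4, 0]
  [0, 0, 4]
(up to reordering of blocks).

Per-block formulas:
  For a 1×1 block at λ = 4: exp(t · [4]) = [e^(4t)].
  For a 2×2 Jordan block J_2(4): exp(t · J_2(4)) = e^(4t)·(I + t·N), where N is the 2×2 nilpotent shift.

After assembling e^{tJ} and conjugating by P, we get:

e^{tA} =
  [exp(4*t), 0, 0]
  [-t*exp(4*t), exp(4*t), 3*t*exp(4*t)]
  [0, 0, exp(4*t)]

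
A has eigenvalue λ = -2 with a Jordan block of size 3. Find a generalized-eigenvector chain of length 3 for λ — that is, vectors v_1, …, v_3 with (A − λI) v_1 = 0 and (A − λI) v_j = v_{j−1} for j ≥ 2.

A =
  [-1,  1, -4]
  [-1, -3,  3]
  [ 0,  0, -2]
A Jordan chain for λ = -2 of length 3:
v_1 = (-1, 1, 0)ᵀ
v_2 = (-4, 3, 0)ᵀ
v_3 = (0, 0, 1)ᵀ

Let N = A − (-2)·I. We want v_3 with N^3 v_3 = 0 but N^2 v_3 ≠ 0; then v_{j-1} := N · v_j for j = 3, …, 2.

Pick v_3 = (0, 0, 1)ᵀ.
Then v_2 = N · v_3 = (-4, 3, 0)ᵀ.
Then v_1 = N · v_2 = (-1, 1, 0)ᵀ.

Sanity check: (A − (-2)·I) v_1 = (0, 0, 0)ᵀ = 0. ✓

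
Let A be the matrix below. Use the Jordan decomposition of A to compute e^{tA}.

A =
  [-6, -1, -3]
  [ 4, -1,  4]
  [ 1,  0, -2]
e^{tA} =
  [t^2*exp(-3*t) - 3*t*exp(-3*t) + exp(-3*t), t^2*exp(-3*t)/2 - t*exp(-3*t), t^2*exp(-3*t) - 3*t*exp(-3*t)]
  [4*t*exp(-3*t), 2*t*exp(-3*t) + exp(-3*t), 4*t*exp(-3*t)]
  [-t^2*exp(-3*t) + t*exp(-3*t), -t^2*exp(-3*t)/2, -t^2*exp(-3*t) + t*exp(-3*t) + exp(-3*t)]

Strategy: write A = P · J · P⁻¹ where J is a Jordan canonical form, so e^{tA} = P · e^{tJ} · P⁻¹, and e^{tJ} can be computed block-by-block.

A has Jordan form
J =
  [-3,  1,  0]
  [ 0, -3,  1]
  [ 0,  0, -3]
(up to reordering of blocks).

Per-block formulas:
  For a 3×3 Jordan block J_3(-3): exp(t · J_3(-3)) = e^(-3t)·(I + t·N + (t^2/2)·N^2), where N is the 3×3 nilpotent shift.

After assembling e^{tJ} and conjugating by P, we get:

e^{tA} =
  [t^2*exp(-3*t) - 3*t*exp(-3*t) + exp(-3*t), t^2*exp(-3*t)/2 - t*exp(-3*t), t^2*exp(-3*t) - 3*t*exp(-3*t)]
  [4*t*exp(-3*t), 2*t*exp(-3*t) + exp(-3*t), 4*t*exp(-3*t)]
  [-t^2*exp(-3*t) + t*exp(-3*t), -t^2*exp(-3*t)/2, -t^2*exp(-3*t) + t*exp(-3*t) + exp(-3*t)]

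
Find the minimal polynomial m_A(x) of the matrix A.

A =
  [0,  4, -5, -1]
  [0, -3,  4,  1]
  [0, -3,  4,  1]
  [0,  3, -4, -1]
x^2

The characteristic polynomial is χ_A(x) = x^4, so the eigenvalues are known. The minimal polynomial is
  m_A(x) = Π_λ (x − λ)^{k_λ}
where k_λ is the size of the *largest* Jordan block for λ (equivalently, the smallest k with (A − λI)^k v = 0 for every generalised eigenvector v of λ).

  λ = 0: largest Jordan block has size 2, contributing (x − 0)^2

So m_A(x) = x^2 = x^2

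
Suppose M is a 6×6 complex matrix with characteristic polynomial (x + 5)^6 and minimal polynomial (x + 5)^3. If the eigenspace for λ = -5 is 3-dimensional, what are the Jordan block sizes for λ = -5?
Block sizes for λ = -5: [3, 2, 1]

Step 1 — from the characteristic polynomial, algebraic multiplicity of λ = -5 is 6. From dim ker(M − (-5)·I) = 3, there are exactly 3 Jordan blocks for λ = -5.
Step 2 — from the minimal polynomial, the factor (x + 5)^3 tells us the largest block for λ = -5 has size 3.
Step 3 — with total size 6, 3 blocks, and largest block 3, the block sizes (in nonincreasing order) are [3, 2, 1].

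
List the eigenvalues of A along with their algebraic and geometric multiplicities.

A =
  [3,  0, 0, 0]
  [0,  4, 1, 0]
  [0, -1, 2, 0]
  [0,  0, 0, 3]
λ = 3: alg = 4, geom = 3

Step 1 — factor the characteristic polynomial to read off the algebraic multiplicities:
  χ_A(x) = (x - 3)^4

Step 2 — compute geometric multiplicities via the rank-nullity identity g(λ) = n − rank(A − λI):
  rank(A − (3)·I) = 1, so dim ker(A − (3)·I) = n − 1 = 3

Summary:
  λ = 3: algebraic multiplicity = 4, geometric multiplicity = 3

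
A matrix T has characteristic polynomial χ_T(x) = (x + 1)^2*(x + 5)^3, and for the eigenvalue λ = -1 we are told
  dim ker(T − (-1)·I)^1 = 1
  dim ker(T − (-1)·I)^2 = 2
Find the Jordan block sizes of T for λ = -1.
Block sizes for λ = -1: [2]

From the dimensions of kernels of powers, the number of Jordan blocks of size at least j is d_j − d_{j−1} where d_j = dim ker(N^j) (with d_0 = 0). Computing the differences gives [1, 1].
The number of blocks of size exactly k is (#blocks of size ≥ k) − (#blocks of size ≥ k + 1), so the partition is: 1 block(s) of size 2.
In nonincreasing order the block sizes are [2].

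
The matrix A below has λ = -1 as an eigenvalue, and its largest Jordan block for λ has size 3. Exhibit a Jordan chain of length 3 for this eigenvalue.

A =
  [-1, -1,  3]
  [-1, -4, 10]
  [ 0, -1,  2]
A Jordan chain for λ = -1 of length 3:
v_1 = (1, 3, 1)ᵀ
v_2 = (0, -1, 0)ᵀ
v_3 = (1, 0, 0)ᵀ

Let N = A − (-1)·I. We want v_3 with N^3 v_3 = 0 but N^2 v_3 ≠ 0; then v_{j-1} := N · v_j for j = 3, …, 2.

Pick v_3 = (1, 0, 0)ᵀ.
Then v_2 = N · v_3 = (0, -1, 0)ᵀ.
Then v_1 = N · v_2 = (1, 3, 1)ᵀ.

Sanity check: (A − (-1)·I) v_1 = (0, 0, 0)ᵀ = 0. ✓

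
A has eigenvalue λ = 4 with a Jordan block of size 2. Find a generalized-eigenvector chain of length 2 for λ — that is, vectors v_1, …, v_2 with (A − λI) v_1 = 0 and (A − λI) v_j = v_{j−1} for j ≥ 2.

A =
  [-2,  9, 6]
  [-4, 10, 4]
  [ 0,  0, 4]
A Jordan chain for λ = 4 of length 2:
v_1 = (-6, -4, 0)ᵀ
v_2 = (1, 0, 0)ᵀ

Let N = A − (4)·I. We want v_2 with N^2 v_2 = 0 but N^1 v_2 ≠ 0; then v_{j-1} := N · v_j for j = 2, …, 2.

Pick v_2 = (1, 0, 0)ᵀ.
Then v_1 = N · v_2 = (-6, -4, 0)ᵀ.

Sanity check: (A − (4)·I) v_1 = (0, 0, 0)ᵀ = 0. ✓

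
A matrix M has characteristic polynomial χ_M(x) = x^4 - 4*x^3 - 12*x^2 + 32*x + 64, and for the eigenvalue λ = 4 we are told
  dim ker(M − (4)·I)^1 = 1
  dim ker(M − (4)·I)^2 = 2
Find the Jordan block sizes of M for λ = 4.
Block sizes for λ = 4: [2]

From the dimensions of kernels of powers, the number of Jordan blocks of size at least j is d_j − d_{j−1} where d_j = dim ker(N^j) (with d_0 = 0). Computing the differences gives [1, 1].
The number of blocks of size exactly k is (#blocks of size ≥ k) − (#blocks of size ≥ k + 1), so the partition is: 1 block(s) of size 2.
In nonincreasing order the block sizes are [2].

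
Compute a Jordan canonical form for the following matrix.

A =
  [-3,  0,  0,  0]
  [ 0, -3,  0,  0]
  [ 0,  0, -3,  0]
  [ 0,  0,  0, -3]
J_1(-3) ⊕ J_1(-3) ⊕ J_1(-3) ⊕ J_1(-3)

The characteristic polynomial is
  det(x·I − A) = x^4 + 12*x^3 + 54*x^2 + 108*x + 81 = (x + 3)^4

Eigenvalues and multiplicities (the geometric multiplicity of λ is n − rank(A − λI), which equals the number of Jordan blocks for λ):
  λ = -3: algebraic multiplicity = 4, geometric multiplicity = 4

Determining the block sizes for each eigenvalue:
  λ = -3: gm = am = 4, so every block has size 1 → block sizes [1, 1, 1, 1]

Assembling the blocks gives a Jordan form
J =
  [-3,  0,  0,  0]
  [ 0, -3,  0,  0]
  [ 0,  0, -3,  0]
  [ 0,  0,  0, -3]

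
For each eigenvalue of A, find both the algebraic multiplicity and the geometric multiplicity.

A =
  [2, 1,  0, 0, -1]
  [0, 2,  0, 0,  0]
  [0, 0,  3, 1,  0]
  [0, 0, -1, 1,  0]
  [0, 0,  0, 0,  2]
λ = 2: alg = 5, geom = 3

Step 1 — factor the characteristic polynomial to read off the algebraic multiplicities:
  χ_A(x) = (x - 2)^5

Step 2 — compute geometric multiplicities via the rank-nullity identity g(λ) = n − rank(A − λI):
  rank(A − (2)·I) = 2, so dim ker(A − (2)·I) = n − 2 = 3

Summary:
  λ = 2: algebraic multiplicity = 5, geometric multiplicity = 3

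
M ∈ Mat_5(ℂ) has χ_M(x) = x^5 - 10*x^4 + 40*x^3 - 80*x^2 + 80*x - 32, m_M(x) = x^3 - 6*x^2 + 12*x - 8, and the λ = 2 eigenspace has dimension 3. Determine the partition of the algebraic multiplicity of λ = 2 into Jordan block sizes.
Block sizes for λ = 2: [3, 1, 1]

Step 1 — from the characteristic polynomial, algebraic multiplicity of λ = 2 is 5. From dim ker(M − (2)·I) = 3, there are exactly 3 Jordan blocks for λ = 2.
Step 2 — from the minimal polynomial, the factor (x − 2)^3 tells us the largest block for λ = 2 has size 3.
Step 3 — with total size 5, 3 blocks, and largest block 3, the block sizes (in nonincreasing order) are [3, 1, 1].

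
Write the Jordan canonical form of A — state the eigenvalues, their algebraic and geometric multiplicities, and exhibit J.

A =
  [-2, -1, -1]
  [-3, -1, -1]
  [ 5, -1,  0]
J_3(-1)

The characteristic polynomial is
  det(x·I − A) = x^3 + 3*x^2 + 3*x + 1 = (x + 1)^3

Eigenvalues and multiplicities (the geometric multiplicity of λ is n − rank(A − λI), which equals the number of Jordan blocks for λ):
  λ = -1: algebraic multiplicity = 3, geometric multiplicity = 1

Determining the block sizes for each eigenvalue:
  λ = -1: one block (gm = 1), so the single block has size am = 3 → block sizes [3]

Assembling the blocks gives a Jordan form
J =
  [-1,  1,  0]
  [ 0, -1,  1]
  [ 0,  0, -1]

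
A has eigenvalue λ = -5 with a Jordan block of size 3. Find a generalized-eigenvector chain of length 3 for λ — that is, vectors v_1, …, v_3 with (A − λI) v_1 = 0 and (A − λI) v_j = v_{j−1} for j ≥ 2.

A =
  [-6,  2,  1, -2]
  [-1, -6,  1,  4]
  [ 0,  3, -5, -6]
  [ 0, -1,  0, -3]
A Jordan chain for λ = -5 of length 3:
v_1 = (-1, 2, -3, 1)ᵀ
v_2 = (-1, -1, 0, 0)ᵀ
v_3 = (1, 0, 0, 0)ᵀ

Let N = A − (-5)·I. We want v_3 with N^3 v_3 = 0 but N^2 v_3 ≠ 0; then v_{j-1} := N · v_j for j = 3, …, 2.

Pick v_3 = (1, 0, 0, 0)ᵀ.
Then v_2 = N · v_3 = (-1, -1, 0, 0)ᵀ.
Then v_1 = N · v_2 = (-1, 2, -3, 1)ᵀ.

Sanity check: (A − (-5)·I) v_1 = (0, 0, 0, 0)ᵀ = 0. ✓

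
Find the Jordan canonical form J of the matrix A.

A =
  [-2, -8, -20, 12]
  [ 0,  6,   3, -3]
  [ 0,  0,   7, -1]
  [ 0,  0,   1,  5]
J_1(-2) ⊕ J_2(6) ⊕ J_1(6)

The characteristic polynomial is
  det(x·I − A) = x^4 - 16*x^3 + 72*x^2 - 432 = (x - 6)^3*(x + 2)

Eigenvalues and multiplicities (the geometric multiplicity of λ is n − rank(A − λI), which equals the number of Jordan blocks for λ):
  λ = -2: algebraic multiplicity = 1, geometric multiplicity = 1
  λ = 6: algebraic multiplicity = 3, geometric multiplicity = 2

Determining the block sizes for each eigenvalue:
  λ = -2: one block (gm = 1), so the single block has size am = 1 → block sizes [1]
  λ = 6: 2 blocks summing to 3 forces exactly one block of size 2 and the rest size 1 → block sizes [2, 1]

Assembling the blocks gives a Jordan form
J =
  [-2, 0, 0, 0]
  [ 0, 6, 1, 0]
  [ 0, 0, 6, 0]
  [ 0, 0, 0, 6]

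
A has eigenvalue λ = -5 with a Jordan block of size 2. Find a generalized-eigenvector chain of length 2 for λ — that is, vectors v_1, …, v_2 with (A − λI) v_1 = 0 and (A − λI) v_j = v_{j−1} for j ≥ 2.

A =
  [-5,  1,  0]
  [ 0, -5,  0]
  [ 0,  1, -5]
A Jordan chain for λ = -5 of length 2:
v_1 = (1, 0, 1)ᵀ
v_2 = (0, 1, 0)ᵀ

Let N = A − (-5)·I. We want v_2 with N^2 v_2 = 0 but N^1 v_2 ≠ 0; then v_{j-1} := N · v_j for j = 2, …, 2.

Pick v_2 = (0, 1, 0)ᵀ.
Then v_1 = N · v_2 = (1, 0, 1)ᵀ.

Sanity check: (A − (-5)·I) v_1 = (0, 0, 0)ᵀ = 0. ✓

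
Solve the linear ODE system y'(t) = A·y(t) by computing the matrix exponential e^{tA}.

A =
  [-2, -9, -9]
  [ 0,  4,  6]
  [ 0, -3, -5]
e^{tA} =
  [exp(-2*t), -3*exp(t) + 3*exp(-2*t), -3*exp(t) + 3*exp(-2*t)]
  [0, 2*exp(t) - exp(-2*t), 2*exp(t) - 2*exp(-2*t)]
  [0, -exp(t) + exp(-2*t), -exp(t) + 2*exp(-2*t)]

Strategy: write A = P · J · P⁻¹ where J is a Jordan canonical form, so e^{tA} = P · e^{tJ} · P⁻¹, and e^{tJ} can be computed block-by-block.

A has Jordan form
J =
  [-2,  0, 0]
  [ 0, -2, 0]
  [ 0,  0, 1]
(up to reordering of blocks).

Per-block formulas:
  For a 1×1 block at λ = 1: exp(t · [1]) = [e^(1t)].
  For a 1×1 block at λ = -2: exp(t · [-2]) = [e^(-2t)].

After assembling e^{tJ} and conjugating by P, we get:

e^{tA} =
  [exp(-2*t), -3*exp(t) + 3*exp(-2*t), -3*exp(t) + 3*exp(-2*t)]
  [0, 2*exp(t) - exp(-2*t), 2*exp(t) - 2*exp(-2*t)]
  [0, -exp(t) + exp(-2*t), -exp(t) + 2*exp(-2*t)]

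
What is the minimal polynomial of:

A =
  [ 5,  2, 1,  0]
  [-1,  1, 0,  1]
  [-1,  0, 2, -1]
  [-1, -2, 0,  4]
x^3 - 9*x^2 + 27*x - 27

The characteristic polynomial is χ_A(x) = (x - 3)^4, so the eigenvalues are known. The minimal polynomial is
  m_A(x) = Π_λ (x − λ)^{k_λ}
where k_λ is the size of the *largest* Jordan block for λ (equivalently, the smallest k with (A − λI)^k v = 0 for every generalised eigenvector v of λ).

  λ = 3: largest Jordan block has size 3, contributing (x − 3)^3

So m_A(x) = (x - 3)^3 = x^3 - 9*x^2 + 27*x - 27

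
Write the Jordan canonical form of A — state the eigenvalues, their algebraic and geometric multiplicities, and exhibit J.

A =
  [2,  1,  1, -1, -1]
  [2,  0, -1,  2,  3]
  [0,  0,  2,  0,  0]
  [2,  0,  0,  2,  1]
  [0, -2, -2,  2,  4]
J_3(2) ⊕ J_2(2)

The characteristic polynomial is
  det(x·I − A) = x^5 - 10*x^4 + 40*x^3 - 80*x^2 + 80*x - 32 = (x - 2)^5

Eigenvalues and multiplicities (the geometric multiplicity of λ is n − rank(A − λI), which equals the number of Jordan blocks for λ):
  λ = 2: algebraic multiplicity = 5, geometric multiplicity = 2

Determining the block sizes for each eigenvalue:
  λ = 2: with am = 5 and gm = 2, the partition is not yet determined (e.g. several partitions of 5 into 2 parts exist). Let N = A − (2)·I. Computing rank(N^1) = 3, rank(N^2) = 1, rank(N^3) = 0; the number of blocks of size ≥ j is rank(N^{j−1}) − rank(N^j), giving [2, 2, 1]. So we have 1 block(s) of size 3, 1 block(s) of size 2 → block sizes [3, 2]

Assembling the blocks gives a Jordan form
J =
  [2, 1, 0, 0, 0]
  [0, 2, 1, 0, 0]
  [0, 0, 2, 0, 0]
  [0, 0, 0, 2, 1]
  [0, 0, 0, 0, 2]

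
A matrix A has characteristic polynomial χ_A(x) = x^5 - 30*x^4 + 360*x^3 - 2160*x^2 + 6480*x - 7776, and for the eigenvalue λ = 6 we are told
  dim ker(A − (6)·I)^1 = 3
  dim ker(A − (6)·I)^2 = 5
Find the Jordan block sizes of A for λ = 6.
Block sizes for λ = 6: [2, 2, 1]

From the dimensions of kernels of powers, the number of Jordan blocks of size at least j is d_j − d_{j−1} where d_j = dim ker(N^j) (with d_0 = 0). Computing the differences gives [3, 2].
The number of blocks of size exactly k is (#blocks of size ≥ k) − (#blocks of size ≥ k + 1), so the partition is: 1 block(s) of size 1, 2 block(s) of size 2.
In nonincreasing order the block sizes are [2, 2, 1].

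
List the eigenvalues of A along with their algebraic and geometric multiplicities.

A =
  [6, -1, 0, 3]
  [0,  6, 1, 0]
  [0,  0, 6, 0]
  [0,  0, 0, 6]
λ = 6: alg = 4, geom = 2

Step 1 — factor the characteristic polynomial to read off the algebraic multiplicities:
  χ_A(x) = (x - 6)^4

Step 2 — compute geometric multiplicities via the rank-nullity identity g(λ) = n − rank(A − λI):
  rank(A − (6)·I) = 2, so dim ker(A − (6)·I) = n − 2 = 2

Summary:
  λ = 6: algebraic multiplicity = 4, geometric multiplicity = 2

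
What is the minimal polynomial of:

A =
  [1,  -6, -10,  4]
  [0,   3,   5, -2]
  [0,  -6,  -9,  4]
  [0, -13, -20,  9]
x^3 - 3*x^2 + 3*x - 1

The characteristic polynomial is χ_A(x) = (x - 1)^4, so the eigenvalues are known. The minimal polynomial is
  m_A(x) = Π_λ (x − λ)^{k_λ}
where k_λ is the size of the *largest* Jordan block for λ (equivalently, the smallest k with (A − λI)^k v = 0 for every generalised eigenvector v of λ).

  λ = 1: largest Jordan block has size 3, contributing (x − 1)^3

So m_A(x) = (x - 1)^3 = x^3 - 3*x^2 + 3*x - 1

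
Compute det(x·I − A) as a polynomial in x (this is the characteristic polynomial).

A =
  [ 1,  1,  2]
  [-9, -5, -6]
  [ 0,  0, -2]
x^3 + 6*x^2 + 12*x + 8

Expanding det(x·I − A) (e.g. by cofactor expansion or by noting that A is similar to its Jordan form J, which has the same characteristic polynomial as A) gives
  χ_A(x) = x^3 + 6*x^2 + 12*x + 8
which factors as (x + 2)^3. The eigenvalues (with algebraic multiplicities) are λ = -2 with multiplicity 3.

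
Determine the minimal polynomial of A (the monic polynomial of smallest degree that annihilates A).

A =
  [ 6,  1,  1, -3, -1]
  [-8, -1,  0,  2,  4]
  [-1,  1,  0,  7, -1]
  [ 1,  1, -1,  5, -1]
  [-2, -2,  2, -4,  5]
x^3 - 9*x^2 + 27*x - 27

The characteristic polynomial is χ_A(x) = (x - 3)^5, so the eigenvalues are known. The minimal polynomial is
  m_A(x) = Π_λ (x − λ)^{k_λ}
where k_λ is the size of the *largest* Jordan block for λ (equivalently, the smallest k with (A − λI)^k v = 0 for every generalised eigenvector v of λ).

  λ = 3: largest Jordan block has size 3, contributing (x − 3)^3

So m_A(x) = (x - 3)^3 = x^3 - 9*x^2 + 27*x - 27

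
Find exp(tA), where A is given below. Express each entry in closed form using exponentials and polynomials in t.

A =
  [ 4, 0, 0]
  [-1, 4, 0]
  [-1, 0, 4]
e^{tA} =
  [exp(4*t), 0, 0]
  [-t*exp(4*t), exp(4*t), 0]
  [-t*exp(4*t), 0, exp(4*t)]

Strategy: write A = P · J · P⁻¹ where J is a Jordan canonical form, so e^{tA} = P · e^{tJ} · P⁻¹, and e^{tJ} can be computed block-by-block.

A has Jordan form
J =
  [4, 1, 0]
  [0, 4, 0]
  [0, 0, 4]
(up to reordering of blocks).

Per-block formulas:
  For a 2×2 Jordan block J_2(4): exp(t · J_2(4)) = e^(4t)·(I + t·N), where N is the 2×2 nilpotent shift.
  For a 1×1 block at λ = 4: exp(t · [4]) = [e^(4t)].

After assembling e^{tJ} and conjugating by P, we get:

e^{tA} =
  [exp(4*t), 0, 0]
  [-t*exp(4*t), exp(4*t), 0]
  [-t*exp(4*t), 0, exp(4*t)]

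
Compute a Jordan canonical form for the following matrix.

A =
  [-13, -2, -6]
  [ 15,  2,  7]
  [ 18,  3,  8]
J_3(-1)

The characteristic polynomial is
  det(x·I − A) = x^3 + 3*x^2 + 3*x + 1 = (x + 1)^3

Eigenvalues and multiplicities (the geometric multiplicity of λ is n − rank(A − λI), which equals the number of Jordan blocks for λ):
  λ = -1: algebraic multiplicity = 3, geometric multiplicity = 1

Determining the block sizes for each eigenvalue:
  λ = -1: one block (gm = 1), so the single block has size am = 3 → block sizes [3]

Assembling the blocks gives a Jordan form
J =
  [-1,  1,  0]
  [ 0, -1,  1]
  [ 0,  0, -1]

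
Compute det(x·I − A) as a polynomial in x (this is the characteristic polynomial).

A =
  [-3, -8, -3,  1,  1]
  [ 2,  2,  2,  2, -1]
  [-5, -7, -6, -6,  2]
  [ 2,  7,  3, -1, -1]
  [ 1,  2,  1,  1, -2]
x^5 + 10*x^4 + 40*x^3 + 80*x^2 + 80*x + 32

Expanding det(x·I − A) (e.g. by cofactor expansion or by noting that A is similar to its Jordan form J, which has the same characteristic polynomial as A) gives
  χ_A(x) = x^5 + 10*x^4 + 40*x^3 + 80*x^2 + 80*x + 32
which factors as (x + 2)^5. The eigenvalues (with algebraic multiplicities) are λ = -2 with multiplicity 5.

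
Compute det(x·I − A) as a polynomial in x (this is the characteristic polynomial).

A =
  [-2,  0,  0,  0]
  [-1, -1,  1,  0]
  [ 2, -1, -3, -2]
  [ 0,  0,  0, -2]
x^4 + 8*x^3 + 24*x^2 + 32*x + 16

Expanding det(x·I − A) (e.g. by cofactor expansion or by noting that A is similar to its Jordan form J, which has the same characteristic polynomial as A) gives
  χ_A(x) = x^4 + 8*x^3 + 24*x^2 + 32*x + 16
which factors as (x + 2)^4. The eigenvalues (with algebraic multiplicities) are λ = -2 with multiplicity 4.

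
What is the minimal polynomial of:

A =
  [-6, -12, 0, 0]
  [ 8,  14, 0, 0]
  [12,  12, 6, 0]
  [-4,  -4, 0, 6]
x^2 - 8*x + 12

The characteristic polynomial is χ_A(x) = (x - 6)^3*(x - 2), so the eigenvalues are known. The minimal polynomial is
  m_A(x) = Π_λ (x − λ)^{k_λ}
where k_λ is the size of the *largest* Jordan block for λ (equivalently, the smallest k with (A − λI)^k v = 0 for every generalised eigenvector v of λ).

  λ = 2: largest Jordan block has size 1, contributing (x − 2)
  λ = 6: largest Jordan block has size 1, contributing (x − 6)

So m_A(x) = (x - 6)*(x - 2) = x^2 - 8*x + 12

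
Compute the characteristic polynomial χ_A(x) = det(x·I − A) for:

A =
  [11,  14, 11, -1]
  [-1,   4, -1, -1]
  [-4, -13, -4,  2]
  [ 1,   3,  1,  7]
x^4 - 18*x^3 + 108*x^2 - 216*x

Expanding det(x·I − A) (e.g. by cofactor expansion or by noting that A is similar to its Jordan form J, which has the same characteristic polynomial as A) gives
  χ_A(x) = x^4 - 18*x^3 + 108*x^2 - 216*x
which factors as x*(x - 6)^3. The eigenvalues (with algebraic multiplicities) are λ = 0 with multiplicity 1, λ = 6 with multiplicity 3.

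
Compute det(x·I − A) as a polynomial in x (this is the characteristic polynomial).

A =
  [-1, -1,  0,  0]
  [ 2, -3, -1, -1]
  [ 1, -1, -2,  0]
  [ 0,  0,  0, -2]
x^4 + 8*x^3 + 24*x^2 + 32*x + 16

Expanding det(x·I − A) (e.g. by cofactor expansion or by noting that A is similar to its Jordan form J, which has the same characteristic polynomial as A) gives
  χ_A(x) = x^4 + 8*x^3 + 24*x^2 + 32*x + 16
which factors as (x + 2)^4. The eigenvalues (with algebraic multiplicities) are λ = -2 with multiplicity 4.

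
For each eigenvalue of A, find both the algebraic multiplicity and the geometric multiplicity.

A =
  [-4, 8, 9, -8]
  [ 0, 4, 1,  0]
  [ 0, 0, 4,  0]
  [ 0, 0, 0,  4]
λ = -4: alg = 1, geom = 1; λ = 4: alg = 3, geom = 2

Step 1 — factor the characteristic polynomial to read off the algebraic multiplicities:
  χ_A(x) = (x - 4)^3*(x + 4)

Step 2 — compute geometric multiplicities via the rank-nullity identity g(λ) = n − rank(A − λI):
  rank(A − (-4)·I) = 3, so dim ker(A − (-4)·I) = n − 3 = 1
  rank(A − (4)·I) = 2, so dim ker(A − (4)·I) = n − 2 = 2

Summary:
  λ = -4: algebraic multiplicity = 1, geometric multiplicity = 1
  λ = 4: algebraic multiplicity = 3, geometric multiplicity = 2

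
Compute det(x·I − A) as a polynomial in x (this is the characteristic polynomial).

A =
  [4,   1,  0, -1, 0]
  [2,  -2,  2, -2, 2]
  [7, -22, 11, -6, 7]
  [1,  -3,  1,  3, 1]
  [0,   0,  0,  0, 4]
x^5 - 20*x^4 + 160*x^3 - 640*x^2 + 1280*x - 1024

Expanding det(x·I − A) (e.g. by cofactor expansion or by noting that A is similar to its Jordan form J, which has the same characteristic polynomial as A) gives
  χ_A(x) = x^5 - 20*x^4 + 160*x^3 - 640*x^2 + 1280*x - 1024
which factors as (x - 4)^5. The eigenvalues (with algebraic multiplicities) are λ = 4 with multiplicity 5.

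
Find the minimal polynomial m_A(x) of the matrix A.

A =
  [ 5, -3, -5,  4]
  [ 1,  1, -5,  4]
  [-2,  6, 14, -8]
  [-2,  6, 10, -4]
x^2 - 8*x + 16

The characteristic polynomial is χ_A(x) = (x - 4)^4, so the eigenvalues are known. The minimal polynomial is
  m_A(x) = Π_λ (x − λ)^{k_λ}
where k_λ is the size of the *largest* Jordan block for λ (equivalently, the smallest k with (A − λI)^k v = 0 for every generalised eigenvector v of λ).

  λ = 4: largest Jordan block has size 2, contributing (x − 4)^2

So m_A(x) = (x - 4)^2 = x^2 - 8*x + 16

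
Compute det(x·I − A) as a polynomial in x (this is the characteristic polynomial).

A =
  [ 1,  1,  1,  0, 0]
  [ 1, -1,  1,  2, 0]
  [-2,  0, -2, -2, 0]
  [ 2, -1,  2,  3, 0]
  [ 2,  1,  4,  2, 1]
x^5 - 2*x^4 + x^3

Expanding det(x·I − A) (e.g. by cofactor expansion or by noting that A is similar to its Jordan form J, which has the same characteristic polynomial as A) gives
  χ_A(x) = x^5 - 2*x^4 + x^3
which factors as x^3*(x - 1)^2. The eigenvalues (with algebraic multiplicities) are λ = 0 with multiplicity 3, λ = 1 with multiplicity 2.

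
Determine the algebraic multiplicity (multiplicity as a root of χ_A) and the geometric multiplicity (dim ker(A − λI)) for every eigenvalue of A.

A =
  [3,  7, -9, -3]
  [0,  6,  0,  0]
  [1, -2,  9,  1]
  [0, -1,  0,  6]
λ = 6: alg = 4, geom = 2

Step 1 — factor the characteristic polynomial to read off the algebraic multiplicities:
  χ_A(x) = (x - 6)^4

Step 2 — compute geometric multiplicities via the rank-nullity identity g(λ) = n − rank(A − λI):
  rank(A − (6)·I) = 2, so dim ker(A − (6)·I) = n − 2 = 2

Summary:
  λ = 6: algebraic multiplicity = 4, geometric multiplicity = 2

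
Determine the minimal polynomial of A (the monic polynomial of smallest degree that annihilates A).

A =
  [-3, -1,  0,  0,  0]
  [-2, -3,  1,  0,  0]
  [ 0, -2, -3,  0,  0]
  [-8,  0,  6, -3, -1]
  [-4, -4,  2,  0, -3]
x^3 + 9*x^2 + 27*x + 27

The characteristic polynomial is χ_A(x) = (x + 3)^5, so the eigenvalues are known. The minimal polynomial is
  m_A(x) = Π_λ (x − λ)^{k_λ}
where k_λ is the size of the *largest* Jordan block for λ (equivalently, the smallest k with (A − λI)^k v = 0 for every generalised eigenvector v of λ).

  λ = -3: largest Jordan block has size 3, contributing (x + 3)^3

So m_A(x) = (x + 3)^3 = x^3 + 9*x^2 + 27*x + 27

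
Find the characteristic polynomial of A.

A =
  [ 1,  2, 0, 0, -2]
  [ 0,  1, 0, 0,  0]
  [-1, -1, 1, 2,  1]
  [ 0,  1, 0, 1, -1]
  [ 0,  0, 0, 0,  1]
x^5 - 5*x^4 + 10*x^3 - 10*x^2 + 5*x - 1

Expanding det(x·I − A) (e.g. by cofactor expansion or by noting that A is similar to its Jordan form J, which has the same characteristic polynomial as A) gives
  χ_A(x) = x^5 - 5*x^4 + 10*x^3 - 10*x^2 + 5*x - 1
which factors as (x - 1)^5. The eigenvalues (with algebraic multiplicities) are λ = 1 with multiplicity 5.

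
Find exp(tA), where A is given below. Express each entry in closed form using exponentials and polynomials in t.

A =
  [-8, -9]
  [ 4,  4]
e^{tA} =
  [-6*t*exp(-2*t) + exp(-2*t), -9*t*exp(-2*t)]
  [4*t*exp(-2*t), 6*t*exp(-2*t) + exp(-2*t)]

Strategy: write A = P · J · P⁻¹ where J is a Jordan canonical form, so e^{tA} = P · e^{tJ} · P⁻¹, and e^{tJ} can be computed block-by-block.

A has Jordan form
J =
  [-2,  1]
  [ 0, -2]
(up to reordering of blocks).

Per-block formulas:
  For a 2×2 Jordan block J_2(-2): exp(t · J_2(-2)) = e^(-2t)·(I + t·N), where N is the 2×2 nilpotent shift.

After assembling e^{tJ} and conjugating by P, we get:

e^{tA} =
  [-6*t*exp(-2*t) + exp(-2*t), -9*t*exp(-2*t)]
  [4*t*exp(-2*t), 6*t*exp(-2*t) + exp(-2*t)]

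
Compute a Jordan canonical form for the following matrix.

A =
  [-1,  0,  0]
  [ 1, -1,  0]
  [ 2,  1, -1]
J_3(-1)

The characteristic polynomial is
  det(x·I − A) = x^3 + 3*x^2 + 3*x + 1 = (x + 1)^3

Eigenvalues and multiplicities (the geometric multiplicity of λ is n − rank(A − λI), which equals the number of Jordan blocks for λ):
  λ = -1: algebraic multiplicity = 3, geometric multiplicity = 1

Determining the block sizes for each eigenvalue:
  λ = -1: one block (gm = 1), so the single block has size am = 3 → block sizes [3]

Assembling the blocks gives a Jordan form
J =
  [-1,  1,  0]
  [ 0, -1,  1]
  [ 0,  0, -1]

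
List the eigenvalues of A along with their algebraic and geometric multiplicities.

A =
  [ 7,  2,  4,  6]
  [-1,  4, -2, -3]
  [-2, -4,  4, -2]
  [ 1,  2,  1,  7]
λ = 5: alg = 2, geom = 1; λ = 6: alg = 2, geom = 1

Step 1 — factor the characteristic polynomial to read off the algebraic multiplicities:
  χ_A(x) = (x - 6)^2*(x - 5)^2

Step 2 — compute geometric multiplicities via the rank-nullity identity g(λ) = n − rank(A − λI):
  rank(A − (5)·I) = 3, so dim ker(A − (5)·I) = n − 3 = 1
  rank(A − (6)·I) = 3, so dim ker(A − (6)·I) = n − 3 = 1

Summary:
  λ = 5: algebraic multiplicity = 2, geometric multiplicity = 1
  λ = 6: algebraic multiplicity = 2, geometric multiplicity = 1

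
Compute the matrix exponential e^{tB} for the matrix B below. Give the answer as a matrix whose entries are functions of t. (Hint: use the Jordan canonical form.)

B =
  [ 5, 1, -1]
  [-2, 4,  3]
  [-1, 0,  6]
e^{tB} =
  [-t^2*exp(5*t)/2 + exp(5*t), -t^2*exp(5*t)/2 + t*exp(5*t), t^2*exp(5*t) - t*exp(5*t)]
  [-t^2*exp(5*t)/2 - 2*t*exp(5*t), -t^2*exp(5*t)/2 - t*exp(5*t) + exp(5*t), t^2*exp(5*t) + 3*t*exp(5*t)]
  [-t^2*exp(5*t)/2 - t*exp(5*t), -t^2*exp(5*t)/2, t^2*exp(5*t) + t*exp(5*t) + exp(5*t)]

Strategy: write B = P · J · P⁻¹ where J is a Jordan canonical form, so e^{tB} = P · e^{tJ} · P⁻¹, and e^{tJ} can be computed block-by-block.

B has Jordan form
J =
  [5, 1, 0]
  [0, 5, 1]
  [0, 0, 5]
(up to reordering of blocks).

Per-block formulas:
  For a 3×3 Jordan block J_3(5): exp(t · J_3(5)) = e^(5t)·(I + t·N + (t^2/2)·N^2), where N is the 3×3 nilpotent shift.

After assembling e^{tJ} and conjugating by P, we get:

e^{tB} =
  [-t^2*exp(5*t)/2 + exp(5*t), -t^2*exp(5*t)/2 + t*exp(5*t), t^2*exp(5*t) - t*exp(5*t)]
  [-t^2*exp(5*t)/2 - 2*t*exp(5*t), -t^2*exp(5*t)/2 - t*exp(5*t) + exp(5*t), t^2*exp(5*t) + 3*t*exp(5*t)]
  [-t^2*exp(5*t)/2 - t*exp(5*t), -t^2*exp(5*t)/2, t^2*exp(5*t) + t*exp(5*t) + exp(5*t)]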